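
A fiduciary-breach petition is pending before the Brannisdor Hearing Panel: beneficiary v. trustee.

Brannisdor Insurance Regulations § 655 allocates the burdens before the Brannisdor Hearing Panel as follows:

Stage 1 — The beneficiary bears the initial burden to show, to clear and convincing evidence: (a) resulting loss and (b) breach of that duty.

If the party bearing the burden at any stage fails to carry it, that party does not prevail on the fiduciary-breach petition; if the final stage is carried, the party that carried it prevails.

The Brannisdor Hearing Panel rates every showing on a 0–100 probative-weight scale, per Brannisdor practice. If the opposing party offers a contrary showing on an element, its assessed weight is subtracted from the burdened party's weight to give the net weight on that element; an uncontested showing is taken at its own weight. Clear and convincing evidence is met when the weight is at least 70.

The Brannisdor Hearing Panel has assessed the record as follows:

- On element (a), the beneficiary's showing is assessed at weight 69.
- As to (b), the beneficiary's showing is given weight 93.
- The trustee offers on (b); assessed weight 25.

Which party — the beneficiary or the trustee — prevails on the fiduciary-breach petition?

Stage 1 (beneficiary, clear and convincing evidence, weight is at least 70): (a) 69 < 70 — fails; (b) net 93−25=68 < 70 — fails.
  Not every element is met, so the beneficiary fails to carry Stage 1.
So the trustee prevails.

trustee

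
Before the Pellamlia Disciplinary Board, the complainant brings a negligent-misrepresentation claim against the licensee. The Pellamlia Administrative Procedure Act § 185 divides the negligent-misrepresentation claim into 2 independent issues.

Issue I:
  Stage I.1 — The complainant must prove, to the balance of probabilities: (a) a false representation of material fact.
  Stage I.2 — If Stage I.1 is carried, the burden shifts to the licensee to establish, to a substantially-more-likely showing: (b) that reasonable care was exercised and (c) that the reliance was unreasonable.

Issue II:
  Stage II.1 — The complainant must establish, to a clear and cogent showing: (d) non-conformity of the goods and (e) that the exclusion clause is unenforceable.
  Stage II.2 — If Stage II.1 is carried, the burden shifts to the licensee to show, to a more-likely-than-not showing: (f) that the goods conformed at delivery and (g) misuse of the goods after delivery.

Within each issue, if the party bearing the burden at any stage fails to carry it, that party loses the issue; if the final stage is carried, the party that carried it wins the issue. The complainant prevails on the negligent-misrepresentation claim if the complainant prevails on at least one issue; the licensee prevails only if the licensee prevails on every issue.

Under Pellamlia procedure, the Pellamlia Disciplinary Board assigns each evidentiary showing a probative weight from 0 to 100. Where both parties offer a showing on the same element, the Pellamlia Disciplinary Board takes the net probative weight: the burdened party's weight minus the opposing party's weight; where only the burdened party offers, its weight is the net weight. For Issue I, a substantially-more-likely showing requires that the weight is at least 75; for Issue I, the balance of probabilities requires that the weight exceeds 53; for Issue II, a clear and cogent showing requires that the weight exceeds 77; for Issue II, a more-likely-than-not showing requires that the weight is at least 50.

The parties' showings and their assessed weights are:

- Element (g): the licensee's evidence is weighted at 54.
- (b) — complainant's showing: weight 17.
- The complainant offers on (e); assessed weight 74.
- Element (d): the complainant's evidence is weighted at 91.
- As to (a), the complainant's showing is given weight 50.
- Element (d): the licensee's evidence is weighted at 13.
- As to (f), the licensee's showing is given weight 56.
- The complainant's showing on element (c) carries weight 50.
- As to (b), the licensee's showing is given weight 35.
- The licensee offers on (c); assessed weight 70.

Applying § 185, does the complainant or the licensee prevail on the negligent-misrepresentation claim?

— Issue I —
Stage I.1 — burden on complainant; standard: the balance of probabilities (weight exceeds 53).
    (a): 50 ≤ 53 [not met]
  Not every element is met, so the complainant fails to carry Stage I.1.
The analysis ends at Stage I.1; the licensee prevails on this issue.
— Issue II —
Stage II.1 — burden on complainant; standard: a clear and cogent showing (weight exceeds 77).
    (d): 91 − 13 = 78 > 77 [met]
    (e): 74 ≤ 77 [not met]
  Not every element is met, so the complainant fails to carry Stage II.1.
So the licensee prevails on this issue.
Per-issue: Issue I → licensee; Issue II → licensee. The complainant must prevail on at least one issue; overall, the licensee prevails.

licensee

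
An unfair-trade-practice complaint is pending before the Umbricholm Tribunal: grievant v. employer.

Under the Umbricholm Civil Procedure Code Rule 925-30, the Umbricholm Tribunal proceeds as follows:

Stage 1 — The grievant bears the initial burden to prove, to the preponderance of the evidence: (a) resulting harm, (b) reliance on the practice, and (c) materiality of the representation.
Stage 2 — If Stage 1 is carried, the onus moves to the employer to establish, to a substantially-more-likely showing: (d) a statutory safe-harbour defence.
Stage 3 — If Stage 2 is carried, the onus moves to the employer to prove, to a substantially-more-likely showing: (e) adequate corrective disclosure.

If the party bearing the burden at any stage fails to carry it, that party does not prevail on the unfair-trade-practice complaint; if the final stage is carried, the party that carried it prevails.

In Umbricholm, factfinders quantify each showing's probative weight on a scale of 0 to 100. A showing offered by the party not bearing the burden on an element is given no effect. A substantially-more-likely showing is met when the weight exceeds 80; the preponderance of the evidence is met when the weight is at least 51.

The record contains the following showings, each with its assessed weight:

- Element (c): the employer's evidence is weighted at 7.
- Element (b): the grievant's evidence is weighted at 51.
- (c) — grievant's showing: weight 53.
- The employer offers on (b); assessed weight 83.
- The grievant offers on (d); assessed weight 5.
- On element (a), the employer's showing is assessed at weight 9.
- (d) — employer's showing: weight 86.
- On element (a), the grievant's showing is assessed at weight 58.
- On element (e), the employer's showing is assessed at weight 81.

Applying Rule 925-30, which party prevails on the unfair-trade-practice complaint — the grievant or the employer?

employer

Stage 1 — burden on grievant; standard: the preponderance of the evidence (weight is at least 51).
    (a): 58 (employer's 9 disregarded) ≥ 51 [met]
    (b): 51 (employer's 83 disregarded) ≥ 51 [met]
    (c): 53 (employer's 7 disregarded) ≥ 51 [met]
  Stage 1 carried; the burden shifts to the employer.
Stage 2 — burden on employer; standard: a substantially-more-likely showing (weight exceeds 80).
    (d): 86 (grievant's 5 disregarded) > 80 [met]
  Stage 2 carried; the burden remains with the employer.
Stage 3 — burden on employer; standard: a substantially-more-likely showing (weight exceeds 80).
    (e): 81 > 80 [met]
  All elements met at the final stage.
All stages carried — the employer prevails.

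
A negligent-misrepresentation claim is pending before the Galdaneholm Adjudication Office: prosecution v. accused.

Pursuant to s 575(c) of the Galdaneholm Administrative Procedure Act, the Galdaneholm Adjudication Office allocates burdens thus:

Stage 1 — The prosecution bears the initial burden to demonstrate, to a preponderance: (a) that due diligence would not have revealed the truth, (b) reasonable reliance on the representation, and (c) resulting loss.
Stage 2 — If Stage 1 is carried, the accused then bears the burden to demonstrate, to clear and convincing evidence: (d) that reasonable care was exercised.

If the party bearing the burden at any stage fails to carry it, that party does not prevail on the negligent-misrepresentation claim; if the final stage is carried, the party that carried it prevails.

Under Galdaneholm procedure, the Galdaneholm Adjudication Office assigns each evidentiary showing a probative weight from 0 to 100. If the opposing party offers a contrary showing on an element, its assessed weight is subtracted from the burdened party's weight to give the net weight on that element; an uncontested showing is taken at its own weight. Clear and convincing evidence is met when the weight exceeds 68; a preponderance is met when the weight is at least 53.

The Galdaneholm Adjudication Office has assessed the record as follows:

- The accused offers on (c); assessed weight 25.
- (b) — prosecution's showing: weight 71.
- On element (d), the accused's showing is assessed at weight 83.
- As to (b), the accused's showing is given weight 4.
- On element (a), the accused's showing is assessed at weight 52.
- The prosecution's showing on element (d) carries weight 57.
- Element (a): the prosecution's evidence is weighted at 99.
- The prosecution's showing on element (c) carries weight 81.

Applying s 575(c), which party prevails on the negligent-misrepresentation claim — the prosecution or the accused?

Stage 1 — burden on prosecution; standard: a preponderance (weight is at least 53).
    (a): 99 − 52 = 47 < 53 [not met]
    (b): 71 − 4 = 67 ≥ 53 [met]
    (c): 81 − 25 = 56 ≥ 53 [met]
  Stage 1 not carried; the prosecution fails its burden.
So the accused prevails.

accused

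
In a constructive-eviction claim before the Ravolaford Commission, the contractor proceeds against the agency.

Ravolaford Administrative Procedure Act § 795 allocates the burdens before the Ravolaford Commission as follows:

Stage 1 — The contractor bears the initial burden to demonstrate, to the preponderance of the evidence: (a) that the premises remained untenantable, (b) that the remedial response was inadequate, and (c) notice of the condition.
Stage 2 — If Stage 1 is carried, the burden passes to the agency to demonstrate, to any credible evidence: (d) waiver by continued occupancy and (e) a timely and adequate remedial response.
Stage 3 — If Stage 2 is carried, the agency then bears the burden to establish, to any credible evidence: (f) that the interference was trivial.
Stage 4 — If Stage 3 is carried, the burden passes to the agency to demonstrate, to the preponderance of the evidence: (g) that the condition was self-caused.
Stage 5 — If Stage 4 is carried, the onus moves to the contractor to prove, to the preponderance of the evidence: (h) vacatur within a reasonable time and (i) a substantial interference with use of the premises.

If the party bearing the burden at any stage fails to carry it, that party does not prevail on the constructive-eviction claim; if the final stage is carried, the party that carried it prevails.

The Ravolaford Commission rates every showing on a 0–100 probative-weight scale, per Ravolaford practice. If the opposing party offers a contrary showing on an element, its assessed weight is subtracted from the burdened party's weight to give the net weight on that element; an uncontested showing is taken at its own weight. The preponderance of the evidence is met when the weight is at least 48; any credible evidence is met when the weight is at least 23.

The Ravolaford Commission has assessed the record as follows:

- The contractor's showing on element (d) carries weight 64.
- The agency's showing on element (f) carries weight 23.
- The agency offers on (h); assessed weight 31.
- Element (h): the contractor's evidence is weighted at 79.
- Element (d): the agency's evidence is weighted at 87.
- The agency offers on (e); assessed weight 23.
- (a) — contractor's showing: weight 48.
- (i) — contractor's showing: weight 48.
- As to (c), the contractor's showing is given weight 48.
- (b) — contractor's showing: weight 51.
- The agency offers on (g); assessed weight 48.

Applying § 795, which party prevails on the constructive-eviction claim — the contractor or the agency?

contractor

Stage 1 — burden on contractor; standard: the preponderance of the evidence (weight is at least 48).
    (a): 48 ≥ 48 [met]
    (b): 51 ≥ 48 [met]
    (c): 48 ≥ 48 [met]
  All elements met. The burden passes to the agency.
Stage 2 — burden on agency; standard: any credible evidence (weight is at least 23).
    (d): 87 − 64 = 23 ≥ 23 [met]
    (e): 23 ≥ 23 [met]
  Stage 2 is satisfied; the agency continues to bear the burden.
Stage 3 — burden on agency; standard: any credible evidence (weight is at least 23).
    (f): 23 ≥ 23 [met]
  Stage 3 carried; the burden remains with the agency.
Stage 4 — burden on agency; standard: the preponderance of the evidence (weight is at least 48).
    (g): 48 ≥ 48 [met]
  The agency carries Stage 4; the contractor now bears the burden.
Stage 5 — burden on contractor; standard: the preponderance of the evidence (weight is at least 48).
    (h): 79 − 31 = 48 ≥ 48 [met]
    (i): 48 ≥ 48 [met]
  Stage 5 carried; the final stage is satisfied.
Every stage carried; the contractor prevails.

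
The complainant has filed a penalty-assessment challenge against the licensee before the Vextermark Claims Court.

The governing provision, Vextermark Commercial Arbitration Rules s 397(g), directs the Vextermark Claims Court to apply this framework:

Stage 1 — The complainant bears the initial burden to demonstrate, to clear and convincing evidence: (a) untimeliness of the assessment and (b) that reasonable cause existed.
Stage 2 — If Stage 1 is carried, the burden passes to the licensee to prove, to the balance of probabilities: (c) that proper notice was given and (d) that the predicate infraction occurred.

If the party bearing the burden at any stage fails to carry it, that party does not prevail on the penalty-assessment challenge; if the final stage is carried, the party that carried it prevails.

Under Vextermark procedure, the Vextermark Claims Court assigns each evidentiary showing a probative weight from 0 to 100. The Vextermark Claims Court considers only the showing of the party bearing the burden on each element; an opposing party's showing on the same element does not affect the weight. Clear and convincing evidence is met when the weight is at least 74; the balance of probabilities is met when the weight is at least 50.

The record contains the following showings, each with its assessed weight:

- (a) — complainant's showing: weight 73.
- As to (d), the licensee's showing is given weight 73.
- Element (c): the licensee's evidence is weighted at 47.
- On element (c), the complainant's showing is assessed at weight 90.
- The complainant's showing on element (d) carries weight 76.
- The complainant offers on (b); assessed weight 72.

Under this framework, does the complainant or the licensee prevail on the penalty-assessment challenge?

Stage 1 — burden on complainant; standard: clear and convincing evidence (weight is at least 74).
    (a): 73 < 74 [not met]
    (b): 72 < 74 [not met]
  Stage 1 not carried; the complainant fails its burden.
So the licensee prevails.

licensee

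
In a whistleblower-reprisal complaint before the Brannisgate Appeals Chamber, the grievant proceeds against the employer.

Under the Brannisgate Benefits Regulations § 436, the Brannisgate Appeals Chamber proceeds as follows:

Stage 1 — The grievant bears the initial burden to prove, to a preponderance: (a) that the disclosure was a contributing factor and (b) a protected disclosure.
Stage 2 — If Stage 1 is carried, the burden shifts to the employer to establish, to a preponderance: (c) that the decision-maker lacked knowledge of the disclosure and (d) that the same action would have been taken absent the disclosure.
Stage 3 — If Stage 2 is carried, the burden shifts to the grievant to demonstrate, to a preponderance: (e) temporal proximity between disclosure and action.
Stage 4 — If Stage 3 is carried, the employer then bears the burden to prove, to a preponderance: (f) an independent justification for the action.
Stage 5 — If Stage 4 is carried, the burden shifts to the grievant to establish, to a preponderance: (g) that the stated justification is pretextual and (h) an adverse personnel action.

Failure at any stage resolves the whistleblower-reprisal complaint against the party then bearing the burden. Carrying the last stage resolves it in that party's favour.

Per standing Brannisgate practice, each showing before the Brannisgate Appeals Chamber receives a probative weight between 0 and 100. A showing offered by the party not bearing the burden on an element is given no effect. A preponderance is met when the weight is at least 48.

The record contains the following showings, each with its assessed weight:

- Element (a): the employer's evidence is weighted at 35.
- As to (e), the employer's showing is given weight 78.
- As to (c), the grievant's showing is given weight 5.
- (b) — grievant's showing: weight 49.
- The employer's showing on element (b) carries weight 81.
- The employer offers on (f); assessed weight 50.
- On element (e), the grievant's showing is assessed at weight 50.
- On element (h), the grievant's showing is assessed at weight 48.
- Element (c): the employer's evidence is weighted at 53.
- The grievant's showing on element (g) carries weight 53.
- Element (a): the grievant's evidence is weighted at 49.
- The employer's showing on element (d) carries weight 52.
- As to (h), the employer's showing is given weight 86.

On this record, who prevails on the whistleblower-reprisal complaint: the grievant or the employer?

grievant

Stage 1 (grievant, a preponderance, weight is at least 48): (a) 49 (employer's 35 disregarded) ≥ 48 — meets; (b) 49 (employer's 81 disregarded) ≥ 48 — meets.
  The grievant carries Stage 1; the employer now bears the burden.
Stage 2 (employer, a preponderance, weight is at least 48): (c) 53 (grievant's 5 disregarded) ≥ 48 — meets; (d) 52 ≥ 48 — meets.
  The employer carries Stage 2; the grievant now bears the burden.
Stage 3 (grievant, a preponderance, weight is at least 48): (e) 50 (employer's 78 disregarded) ≥ 48 — meets.
  The grievant carries Stage 3; the employer now bears the burden.
Stage 4 (employer, a preponderance, weight is at least 48): (f) 50 ≥ 48 — meets.
  Stage 4 is satisfied; the onus moves to the grievant.
Stage 5 (grievant, a preponderance, weight is at least 48): (g) 53 ≥ 48 — meets; (h) 48 (employer's 86 disregarded) ≥ 48 — meets.
  Stage 5 carried; the final stage is satisfied.
With every stage satisfied, the grievant prevails.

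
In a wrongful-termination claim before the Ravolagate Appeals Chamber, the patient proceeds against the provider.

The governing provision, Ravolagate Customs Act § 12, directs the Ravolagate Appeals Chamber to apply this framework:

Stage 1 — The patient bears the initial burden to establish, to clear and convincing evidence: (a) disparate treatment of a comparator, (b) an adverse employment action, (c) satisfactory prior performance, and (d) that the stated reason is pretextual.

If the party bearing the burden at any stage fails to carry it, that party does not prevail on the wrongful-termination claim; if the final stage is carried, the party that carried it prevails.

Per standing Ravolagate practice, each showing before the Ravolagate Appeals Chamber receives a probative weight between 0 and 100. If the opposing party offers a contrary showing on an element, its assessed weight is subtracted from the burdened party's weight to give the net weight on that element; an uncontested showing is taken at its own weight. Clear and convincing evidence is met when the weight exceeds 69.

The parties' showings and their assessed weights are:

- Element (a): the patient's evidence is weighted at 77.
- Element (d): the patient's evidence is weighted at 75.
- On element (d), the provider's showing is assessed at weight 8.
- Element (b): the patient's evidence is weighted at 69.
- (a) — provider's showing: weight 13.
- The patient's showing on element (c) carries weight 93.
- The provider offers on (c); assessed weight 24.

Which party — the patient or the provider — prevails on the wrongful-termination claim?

Stage 1 (patient, clear and convincing evidence, weight exceeds 69): (a) net 77−13=64 ≤ 69 — fails; (b) 69 ≤ 69 — fails; (c) net 93−24=69 ≤ 69 — fails; (d) net 75−8=67 ≤ 69 — fails.
  Not every element is met, so the patient fails to carry Stage 1.
The analysis ends at Stage 1; the provider prevails.

provider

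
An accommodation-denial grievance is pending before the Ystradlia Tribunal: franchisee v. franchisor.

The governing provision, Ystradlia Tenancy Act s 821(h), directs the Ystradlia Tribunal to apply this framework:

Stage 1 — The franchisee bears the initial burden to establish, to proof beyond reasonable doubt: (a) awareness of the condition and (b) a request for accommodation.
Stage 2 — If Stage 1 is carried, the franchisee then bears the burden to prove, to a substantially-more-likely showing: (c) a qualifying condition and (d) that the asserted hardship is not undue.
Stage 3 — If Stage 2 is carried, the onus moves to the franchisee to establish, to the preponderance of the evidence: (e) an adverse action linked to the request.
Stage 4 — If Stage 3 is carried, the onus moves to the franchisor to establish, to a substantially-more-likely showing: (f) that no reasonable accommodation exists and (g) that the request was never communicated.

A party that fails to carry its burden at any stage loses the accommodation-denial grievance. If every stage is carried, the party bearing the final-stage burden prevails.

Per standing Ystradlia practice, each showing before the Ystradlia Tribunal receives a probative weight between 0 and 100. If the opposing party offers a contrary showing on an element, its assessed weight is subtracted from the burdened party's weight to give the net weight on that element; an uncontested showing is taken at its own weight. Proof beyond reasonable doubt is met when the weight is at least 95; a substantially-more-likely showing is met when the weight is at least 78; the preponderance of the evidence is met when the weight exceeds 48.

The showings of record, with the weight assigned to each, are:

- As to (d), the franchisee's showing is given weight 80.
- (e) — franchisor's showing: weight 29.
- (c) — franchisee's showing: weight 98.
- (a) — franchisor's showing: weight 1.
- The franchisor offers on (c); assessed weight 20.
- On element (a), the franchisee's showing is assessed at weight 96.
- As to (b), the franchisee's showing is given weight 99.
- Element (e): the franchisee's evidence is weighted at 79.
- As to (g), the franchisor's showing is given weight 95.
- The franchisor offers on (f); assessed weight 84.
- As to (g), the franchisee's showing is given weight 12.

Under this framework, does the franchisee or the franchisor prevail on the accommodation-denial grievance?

At Stage 1 the franchisee must meet proof beyond reasonable doubt (weight is at least 95): on (a) the weight is 96 less the opposing 1 gives net 95, which does reach 95, so (a) meets the standard; on (b) the weight is 99, ≥ 95, so (b) meets the standard.
  Stage 1 is satisfied; the franchisee continues to bear the burden.
At Stage 2 the franchisee must meet a substantially-more-likely showing (weight is at least 78): on (c) the weight is 98 less the opposing 20 gives net 78, which does reach 78, so (c) meets the standard; on (d) the weight is 80, ≥ 78, so (d) meets the standard.
  All elements met. The franchisee retains the burden for Stage 3.
At Stage 3 the franchisee must meet the preponderance of the evidence (weight exceeds 48): on (e) the weight is 79 less the opposing 29 gives net 50, which does exceed 48, so (e) meets the standard.
  Stage 3 is satisfied; the onus moves to the franchisor.
At Stage 4 the franchisor must meet a substantially-more-likely showing (weight is at least 78): on (f) the weight is 84, which does reach 78, so (f) meets the standard; on (g) the weight is 95 less the opposing 12 gives net 83, ≥ 78, so (g) meets the standard.
  All elements met at the final stage.
With every stage satisfied, the franchisor prevails.

franchisor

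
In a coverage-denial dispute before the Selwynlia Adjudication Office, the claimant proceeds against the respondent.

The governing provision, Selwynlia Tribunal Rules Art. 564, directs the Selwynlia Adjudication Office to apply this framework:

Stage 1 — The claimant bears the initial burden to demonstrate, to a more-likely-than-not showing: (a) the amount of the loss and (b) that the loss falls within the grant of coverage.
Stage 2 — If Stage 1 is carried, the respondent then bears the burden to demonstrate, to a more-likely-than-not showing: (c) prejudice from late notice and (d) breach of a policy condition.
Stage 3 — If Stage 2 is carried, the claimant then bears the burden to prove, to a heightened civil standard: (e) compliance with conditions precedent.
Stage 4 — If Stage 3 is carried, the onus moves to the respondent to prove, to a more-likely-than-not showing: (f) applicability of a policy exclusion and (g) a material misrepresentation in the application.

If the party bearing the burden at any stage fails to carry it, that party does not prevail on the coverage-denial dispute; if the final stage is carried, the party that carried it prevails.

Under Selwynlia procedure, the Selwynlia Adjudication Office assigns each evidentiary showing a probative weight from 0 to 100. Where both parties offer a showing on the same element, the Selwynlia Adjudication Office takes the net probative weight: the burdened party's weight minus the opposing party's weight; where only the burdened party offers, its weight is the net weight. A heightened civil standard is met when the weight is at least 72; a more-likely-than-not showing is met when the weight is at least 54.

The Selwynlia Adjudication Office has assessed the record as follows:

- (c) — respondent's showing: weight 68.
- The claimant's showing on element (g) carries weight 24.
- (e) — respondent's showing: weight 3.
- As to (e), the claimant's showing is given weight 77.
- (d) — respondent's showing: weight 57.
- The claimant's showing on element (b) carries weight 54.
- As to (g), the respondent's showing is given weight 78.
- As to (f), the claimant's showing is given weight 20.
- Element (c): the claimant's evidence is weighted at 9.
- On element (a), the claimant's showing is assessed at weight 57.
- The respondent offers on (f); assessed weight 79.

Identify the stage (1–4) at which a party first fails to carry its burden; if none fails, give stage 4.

Stage 1 (claimant, a more-likely-than-not showing, weight is at least 54): (a) 57 ≥ 54 — meets; (b) 54 ≥ 54 — meets.
  Stage 1 is satisfied; the onus moves to the respondent.
Stage 2 (respondent, a more-likely-than-not showing, weight is at least 54): (c) net 68−9=59 ≥ 54 — meets; (d) 57 ≥ 54 — meets.
  All elements met. The burden passes to the claimant.
Stage 3 (claimant, a heightened civil standard, weight is at least 72): (e) net 77−3=74 ≥ 72 — meets.
  The claimant carries Stage 3; the respondent now bears the burden.
Stage 4 (respondent, a more-likely-than-not showing, weight is at least 54): (f) net 79−20=59 ≥ 54 — meets; (g) net 78−24=54 ≥ 54 — meets.
  The respondent carries the last stage.
Every stage carried; the respondent prevails.

stage 4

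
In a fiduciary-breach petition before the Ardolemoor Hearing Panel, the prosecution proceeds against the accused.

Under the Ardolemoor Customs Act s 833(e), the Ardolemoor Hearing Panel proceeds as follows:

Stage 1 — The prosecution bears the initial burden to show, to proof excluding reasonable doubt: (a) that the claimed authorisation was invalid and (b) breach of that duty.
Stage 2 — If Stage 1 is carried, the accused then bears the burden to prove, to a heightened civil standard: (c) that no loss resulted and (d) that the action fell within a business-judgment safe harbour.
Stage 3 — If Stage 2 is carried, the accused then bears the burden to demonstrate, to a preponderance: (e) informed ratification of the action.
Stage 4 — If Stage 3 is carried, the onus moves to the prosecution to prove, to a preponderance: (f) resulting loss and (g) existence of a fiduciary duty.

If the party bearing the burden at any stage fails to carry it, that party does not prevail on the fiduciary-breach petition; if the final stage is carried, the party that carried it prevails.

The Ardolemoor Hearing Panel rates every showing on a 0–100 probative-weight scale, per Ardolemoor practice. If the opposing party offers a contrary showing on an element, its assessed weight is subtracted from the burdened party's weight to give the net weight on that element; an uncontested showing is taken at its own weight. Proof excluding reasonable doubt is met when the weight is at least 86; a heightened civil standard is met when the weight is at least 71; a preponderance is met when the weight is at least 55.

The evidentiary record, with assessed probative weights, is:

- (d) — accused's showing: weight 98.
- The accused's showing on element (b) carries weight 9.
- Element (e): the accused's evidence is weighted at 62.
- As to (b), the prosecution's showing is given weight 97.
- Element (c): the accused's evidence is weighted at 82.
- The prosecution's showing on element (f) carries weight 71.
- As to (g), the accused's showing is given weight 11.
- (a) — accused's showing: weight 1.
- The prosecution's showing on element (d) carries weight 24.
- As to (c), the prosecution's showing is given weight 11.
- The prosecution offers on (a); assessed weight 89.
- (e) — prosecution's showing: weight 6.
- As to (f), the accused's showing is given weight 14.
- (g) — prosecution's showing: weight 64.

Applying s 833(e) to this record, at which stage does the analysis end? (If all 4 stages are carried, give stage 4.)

stage 4

Stage 1 (prosecution, proof excluding reasonable doubt, weight is at least 86): (a) net 89−1=88 ≥ 86 — meets; (b) net 97−9=88 ≥ 86 — meets.
  The prosecution carries Stage 1; the accused now bears the burden.
Stage 2 (accused, a heightened civil standard, weight is at least 71): (c) net 82−11=71 ≥ 71 — meets; (d) net 98−24=74 ≥ 71 — meets.
  All elements met. The accused retains the burden for Stage 3.
Stage 3 (accused, a preponderance, weight is at least 55): (e) net 62−6=56 ≥ 55 — meets.
  Stage 3 carried; the burden shifts to the prosecution.
Stage 4 (prosecution, a preponderance, weight is at least 55): (f) net 71−14=57 ≥ 55 — meets; (g) net 64−11=53 < 55 — fails.
  Not every element is met, so the prosecution fails to carry Stage 4.
So the accused prevails.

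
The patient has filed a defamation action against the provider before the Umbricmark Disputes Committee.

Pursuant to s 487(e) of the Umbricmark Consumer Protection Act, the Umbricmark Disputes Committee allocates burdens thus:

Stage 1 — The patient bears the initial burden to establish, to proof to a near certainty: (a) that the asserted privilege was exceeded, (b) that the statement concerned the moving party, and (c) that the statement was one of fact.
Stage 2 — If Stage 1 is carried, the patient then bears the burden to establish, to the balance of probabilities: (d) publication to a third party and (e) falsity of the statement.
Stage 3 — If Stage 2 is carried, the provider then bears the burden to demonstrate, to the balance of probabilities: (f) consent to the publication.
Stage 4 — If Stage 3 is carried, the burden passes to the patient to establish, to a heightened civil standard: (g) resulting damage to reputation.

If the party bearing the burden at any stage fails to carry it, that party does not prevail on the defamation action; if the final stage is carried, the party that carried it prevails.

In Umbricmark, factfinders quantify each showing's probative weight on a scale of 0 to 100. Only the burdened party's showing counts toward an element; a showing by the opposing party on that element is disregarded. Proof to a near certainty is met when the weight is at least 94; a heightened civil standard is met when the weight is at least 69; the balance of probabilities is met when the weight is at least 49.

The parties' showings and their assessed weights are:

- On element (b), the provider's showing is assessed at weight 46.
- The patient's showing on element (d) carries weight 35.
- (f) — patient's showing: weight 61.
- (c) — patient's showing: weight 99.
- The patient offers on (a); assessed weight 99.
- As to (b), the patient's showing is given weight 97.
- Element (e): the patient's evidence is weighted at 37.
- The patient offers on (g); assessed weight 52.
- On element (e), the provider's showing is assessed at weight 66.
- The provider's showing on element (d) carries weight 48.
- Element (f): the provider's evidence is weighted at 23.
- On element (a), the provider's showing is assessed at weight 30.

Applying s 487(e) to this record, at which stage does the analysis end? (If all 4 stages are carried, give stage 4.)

At Stage 1 the patient must meet proof to a near certainty (weight is at least 94): on (a) the weight is 99 (the provider's 30 is given no effect), ≥ 94, so (a) meets the standard; on (b) the weight is 97 (the provider's 46 is given no effect), ≥ 94, so (b) meets the standard; on (c) the weight is 99, ≥ 94, so (c) meets the standard.
  Stage 1 carried; the burden remains with the patient.
At Stage 2 the patient must meet the balance of probabilities (weight is at least 49): on (d) the weight is 35 (the provider's 48 is given no effect), < 49, so (d) does not meet the standard; on (e) the weight is 37 (the provider's 66 is given no effect), which does not reach 49, so (e) does not meet the standard.
  Not every element is met, so the patient fails to carry Stage 2.
The provider prevails.

stage 2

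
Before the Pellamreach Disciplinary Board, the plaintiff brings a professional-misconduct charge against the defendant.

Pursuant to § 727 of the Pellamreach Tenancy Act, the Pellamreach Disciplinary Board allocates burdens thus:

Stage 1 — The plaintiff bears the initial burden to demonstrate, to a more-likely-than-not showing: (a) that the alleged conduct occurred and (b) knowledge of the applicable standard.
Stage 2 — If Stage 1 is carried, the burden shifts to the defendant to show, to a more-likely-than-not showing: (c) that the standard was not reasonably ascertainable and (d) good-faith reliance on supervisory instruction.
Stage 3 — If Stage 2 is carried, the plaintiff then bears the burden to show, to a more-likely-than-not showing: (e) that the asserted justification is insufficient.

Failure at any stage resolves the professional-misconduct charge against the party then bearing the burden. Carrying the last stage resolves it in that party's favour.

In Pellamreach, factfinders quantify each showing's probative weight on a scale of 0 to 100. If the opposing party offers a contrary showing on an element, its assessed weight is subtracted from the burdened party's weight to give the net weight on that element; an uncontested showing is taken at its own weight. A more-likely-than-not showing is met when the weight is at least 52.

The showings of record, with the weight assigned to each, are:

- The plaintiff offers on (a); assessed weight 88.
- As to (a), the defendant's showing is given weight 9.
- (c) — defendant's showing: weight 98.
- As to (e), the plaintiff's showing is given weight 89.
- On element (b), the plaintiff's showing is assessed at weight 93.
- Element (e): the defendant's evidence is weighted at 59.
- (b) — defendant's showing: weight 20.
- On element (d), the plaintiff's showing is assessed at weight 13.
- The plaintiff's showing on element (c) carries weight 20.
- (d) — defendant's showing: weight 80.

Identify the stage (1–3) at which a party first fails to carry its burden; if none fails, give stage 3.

At Stage 1 the plaintiff must meet a more-likely-than-not showing (weight is at least 52): on (a) the weight is 88 less the opposing 9 gives net 79, which does reach 52, so (a) meets the standard; on (b) the weight is 93 less the opposing 20 gives net 73, which does reach 52, so (b) meets the standard.
  The plaintiff carries Stage 1; the defendant now bears the burden.
At Stage 2 the defendant must meet a more-likely-than-not showing (weight is at least 52): on (c) the weight is 98 less the opposing 20 gives net 78, which does reach 52, so (c) meets the standard; on (d) the weight is 80 less the opposing 13 gives net 67, which does reach 52, so (d) meets the standard.
  Stage 2 is satisfied; the onus moves to the plaintiff.
At Stage 3 the plaintiff must meet a more-likely-than-not showing (weight is at least 52): on (e) the weight is 89 less the opposing 59 gives net 30, which does not reach 52, so (e) does not meet the standard.
  The plaintiff does not carry Stage 3.
So the defendant prevails.

stage 3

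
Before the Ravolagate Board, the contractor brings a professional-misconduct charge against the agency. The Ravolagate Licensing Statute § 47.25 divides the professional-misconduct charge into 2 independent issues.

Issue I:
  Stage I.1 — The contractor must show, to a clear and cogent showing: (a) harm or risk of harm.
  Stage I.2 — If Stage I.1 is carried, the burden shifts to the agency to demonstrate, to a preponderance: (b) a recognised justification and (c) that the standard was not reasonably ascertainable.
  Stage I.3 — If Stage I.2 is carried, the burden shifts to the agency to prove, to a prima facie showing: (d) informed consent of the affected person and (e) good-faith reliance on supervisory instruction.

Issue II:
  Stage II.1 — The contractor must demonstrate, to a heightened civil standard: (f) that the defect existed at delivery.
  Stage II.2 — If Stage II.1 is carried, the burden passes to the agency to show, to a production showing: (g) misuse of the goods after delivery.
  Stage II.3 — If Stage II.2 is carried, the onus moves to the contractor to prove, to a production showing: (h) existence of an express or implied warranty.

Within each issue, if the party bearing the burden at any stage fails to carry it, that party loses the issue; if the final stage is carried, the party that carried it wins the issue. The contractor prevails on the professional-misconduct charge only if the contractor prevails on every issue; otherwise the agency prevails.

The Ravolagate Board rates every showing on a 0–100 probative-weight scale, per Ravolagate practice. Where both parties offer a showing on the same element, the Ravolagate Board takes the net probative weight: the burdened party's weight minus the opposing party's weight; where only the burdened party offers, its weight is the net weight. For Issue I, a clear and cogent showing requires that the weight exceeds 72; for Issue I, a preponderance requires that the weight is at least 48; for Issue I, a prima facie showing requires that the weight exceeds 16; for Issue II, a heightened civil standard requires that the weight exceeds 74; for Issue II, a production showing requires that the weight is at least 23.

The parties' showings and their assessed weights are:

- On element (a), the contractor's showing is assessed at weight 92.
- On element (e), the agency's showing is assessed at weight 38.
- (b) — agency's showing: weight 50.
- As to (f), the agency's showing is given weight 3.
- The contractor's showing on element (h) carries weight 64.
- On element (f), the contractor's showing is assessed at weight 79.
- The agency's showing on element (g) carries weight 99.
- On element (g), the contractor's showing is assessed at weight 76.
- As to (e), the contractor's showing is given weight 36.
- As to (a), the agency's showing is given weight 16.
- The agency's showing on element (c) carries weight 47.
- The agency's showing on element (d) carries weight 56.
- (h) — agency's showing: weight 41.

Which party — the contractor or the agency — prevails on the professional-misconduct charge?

— Issue I —
Stage I.1 — burden on contractor; standard: a clear and cogent showing (weight exceeds 72).
    (a): 92 − 16 = 76 > 72 [met]
  All elements met. The burden passes to the agency.
Stage I.2 — burden on agency; standard: a preponderance (weight is at least 48).
    (b): 50 ≥ 48 [met]
    (c): 47 < 48 [not met]
  Stage I.2 not carried; the agency fails its burden.
The contractor prevails on this issue.
— Issue II —
Stage II.1 (contractor, a heightened civil standard, weight exceeds 74): (f) net 79−3=76 > 74 — meets.
  Stage II.1 carried; the burden shifts to the agency.
Stage II.2 (agency, a production showing, weight is at least 23): (g) net 99−76=23 ≥ 23 — meets.
  Stage II.2 is satisfied; the onus moves to the contractor.
Stage II.3 (contractor, a production showing, weight is at least 23): (h) net 64−41=23 ≥ 23 — meets.
  The contractor carries the last stage.
With every stage satisfied, the contractor prevails on this issue.
Per-issue: Issue I → contractor; Issue II → contractor. The contractor must prevail on every issue; overall, the contractor prevails.

contractor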